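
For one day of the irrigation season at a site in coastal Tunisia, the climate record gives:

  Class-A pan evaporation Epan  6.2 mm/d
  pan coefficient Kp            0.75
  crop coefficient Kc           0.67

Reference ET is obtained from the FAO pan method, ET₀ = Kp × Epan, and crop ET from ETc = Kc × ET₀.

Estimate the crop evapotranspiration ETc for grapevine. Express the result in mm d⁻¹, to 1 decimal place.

3.1 mm d⁻¹

ET₀ = 0.75 × 6.2 = 4.6500 mm/d
ETc = Kc × ET₀ = 0.67 × 4.6500 = 3.1155 mm/d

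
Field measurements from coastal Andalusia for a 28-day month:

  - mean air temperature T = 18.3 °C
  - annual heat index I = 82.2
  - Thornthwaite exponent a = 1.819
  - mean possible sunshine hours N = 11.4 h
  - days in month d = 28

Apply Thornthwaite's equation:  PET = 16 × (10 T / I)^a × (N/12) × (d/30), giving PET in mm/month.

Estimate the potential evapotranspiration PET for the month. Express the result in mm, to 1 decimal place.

10T/I = 10 × 18.3 / 82.2 = 2.2263
(10T/I)^a = 2.2263^1.819 = 4.2880
Uncorrected PET = 16 × 4.2880 = 68.608 mm
Correction = (N/12)(d/30) = (11.4/12)(28/30) = 0.8867
PET = 68.608 × 0.8867 = 60.835 mm/month

60.8 mm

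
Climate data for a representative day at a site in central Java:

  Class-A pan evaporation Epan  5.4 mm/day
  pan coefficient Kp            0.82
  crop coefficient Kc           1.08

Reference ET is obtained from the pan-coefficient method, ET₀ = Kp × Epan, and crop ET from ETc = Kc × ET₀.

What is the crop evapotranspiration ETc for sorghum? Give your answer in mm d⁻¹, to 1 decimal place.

4.8 mm d⁻¹

ET₀ = 0.82 × 5.4 = 4.4280 mm/d
ETc = Kc × ET₀ = 1.08 × 4.4280 = 4.7822 mm/d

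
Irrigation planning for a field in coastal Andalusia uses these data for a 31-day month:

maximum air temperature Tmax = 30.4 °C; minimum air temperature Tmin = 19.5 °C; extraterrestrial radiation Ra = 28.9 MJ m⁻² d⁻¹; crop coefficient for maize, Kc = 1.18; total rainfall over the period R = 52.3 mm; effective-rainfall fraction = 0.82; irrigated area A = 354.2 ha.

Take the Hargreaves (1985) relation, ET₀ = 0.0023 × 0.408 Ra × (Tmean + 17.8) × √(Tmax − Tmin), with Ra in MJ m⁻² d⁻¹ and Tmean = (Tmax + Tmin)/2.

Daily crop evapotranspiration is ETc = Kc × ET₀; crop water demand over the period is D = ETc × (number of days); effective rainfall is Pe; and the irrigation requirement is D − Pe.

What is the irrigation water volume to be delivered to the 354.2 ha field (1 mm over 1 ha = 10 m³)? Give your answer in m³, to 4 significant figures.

344000 m³

Tmean = (30.4 + 19.5)/2 = 24.95 °C
0.408 Ra = 0.408 × 28.9 = 11.7912 mm/d equivalent
ET₀ = 0.0023 × 11.7912 × (24.95 + 17.8) × √10.9 = 0.0023 × 11.7912 × 42.75 × 3.3015 = 3.8277 mm/d
ETc = Kc × ET₀ = 1.18 × 3.8277 = 4.5167 mm/d
Crop demand D = ETc × 31 d = 4.5167 × 31 = 140.018 mm
Pe = 0.82 × 52.3 = 42.886 mm
D − Pe = 140.018 − 42.886 = 97.132 mm
Volume = 97.132 mm × 354.2 ha × 10 = 344041.5 m³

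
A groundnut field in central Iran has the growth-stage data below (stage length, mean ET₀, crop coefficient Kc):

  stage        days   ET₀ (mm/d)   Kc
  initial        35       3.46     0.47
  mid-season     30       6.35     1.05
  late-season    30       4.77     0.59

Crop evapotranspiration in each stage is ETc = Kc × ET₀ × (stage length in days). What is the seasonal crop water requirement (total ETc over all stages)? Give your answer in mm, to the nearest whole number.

341 mm

initial: 0.47 × 3.46 × 35 = 56.92 mm
mid-season: 1.05 × 6.35 × 30 = 200.03 mm
late-season: 0.59 × 4.77 × 30 = 84.43 mm
Seasonal total = 341.38 mm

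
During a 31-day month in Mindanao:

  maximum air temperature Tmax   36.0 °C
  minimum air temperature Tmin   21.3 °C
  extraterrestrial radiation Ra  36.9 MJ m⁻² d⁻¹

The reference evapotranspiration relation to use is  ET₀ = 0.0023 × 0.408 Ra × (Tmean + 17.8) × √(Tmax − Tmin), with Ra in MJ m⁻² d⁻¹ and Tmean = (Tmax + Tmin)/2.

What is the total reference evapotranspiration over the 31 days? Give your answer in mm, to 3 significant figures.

191 mm

Tmean = (36.0 + 21.3)/2 = 28.65 °C
0.408 Ra = 0.408 × 36.9 = 15.0552 mm/d equivalent
ET₀ = 0.0023 × 15.0552 × (28.65 + 17.8) × √14.7 = 0.0023 × 15.0552 × 46.45 × 3.8341 = 6.1669 mm/d
Over 31 days: 6.1669 × 31 = 191.174 mm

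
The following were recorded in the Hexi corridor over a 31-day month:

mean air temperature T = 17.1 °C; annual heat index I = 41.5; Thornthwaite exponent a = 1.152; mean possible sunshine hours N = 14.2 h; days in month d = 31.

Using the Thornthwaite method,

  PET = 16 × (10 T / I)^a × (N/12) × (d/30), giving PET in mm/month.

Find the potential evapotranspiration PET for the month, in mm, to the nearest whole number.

100 mm

10T/I = 10 × 17.1 / 41.5 = 4.1205
(10T/I)^a = 4.1205^1.152 = 5.1100
Uncorrected PET = 16 × 5.1100 = 81.760 mm
Correction = (N/12)(d/30) = (14.2/12)(31/30) = 1.2228
PET = 81.760 × 1.2228 = 99.976 mm/month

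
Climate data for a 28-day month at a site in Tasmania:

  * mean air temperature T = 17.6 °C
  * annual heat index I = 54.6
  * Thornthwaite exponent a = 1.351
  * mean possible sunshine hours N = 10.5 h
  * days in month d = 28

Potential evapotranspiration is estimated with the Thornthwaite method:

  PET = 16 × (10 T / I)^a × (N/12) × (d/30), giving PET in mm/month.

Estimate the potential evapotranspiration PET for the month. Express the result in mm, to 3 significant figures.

63.5 mm

10T/I = 10 × 17.6 / 54.6 = 3.2234
(10T/I)^a = 3.2234^1.351 = 4.8611
Uncorrected PET = 16 × 4.8611 = 77.778 mm
Correction = (N/12)(d/30) = (10.5/12)(28/30) = 0.8167
PET = 77.778 × 0.8167 = 63.521 mm/month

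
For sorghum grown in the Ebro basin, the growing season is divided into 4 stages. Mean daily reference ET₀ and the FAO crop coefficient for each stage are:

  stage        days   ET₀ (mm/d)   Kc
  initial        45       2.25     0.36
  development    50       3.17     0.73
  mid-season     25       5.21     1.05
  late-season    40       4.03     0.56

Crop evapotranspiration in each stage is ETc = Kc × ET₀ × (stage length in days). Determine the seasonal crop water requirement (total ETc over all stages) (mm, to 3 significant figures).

379 mm

initial: 0.36 × 2.25 × 45 = 36.45 mm
development: 0.73 × 3.17 × 50 = 115.71 mm
mid-season: 1.05 × 5.21 × 25 = 136.76 mm
late-season: 0.56 × 4.03 × 40 = 90.27 mm
Seasonal total = 379.19 mm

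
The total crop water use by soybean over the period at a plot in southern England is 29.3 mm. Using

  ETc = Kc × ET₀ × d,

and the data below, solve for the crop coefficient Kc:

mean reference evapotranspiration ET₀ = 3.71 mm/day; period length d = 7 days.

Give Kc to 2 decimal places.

1.13

ETc = Kc × ET₀ × d  ⇒  Kc = ETc / (ET₀ × d)
Kc = 29.3 / (3.71 × 7) = 29.3 / 25.97 = 1.1282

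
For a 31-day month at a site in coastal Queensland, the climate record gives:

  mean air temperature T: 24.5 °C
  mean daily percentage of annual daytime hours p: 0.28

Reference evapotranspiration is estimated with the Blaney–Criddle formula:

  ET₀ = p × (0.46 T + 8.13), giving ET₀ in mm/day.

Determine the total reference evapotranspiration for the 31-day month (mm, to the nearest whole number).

ET₀ = 0.28 × (0.46 × 24.5 + 8.13) = 0.28 × 19.400 = 5.4320 mm/d
Monthly total = 5.4320 × 31 = 168.392 mm

168 mm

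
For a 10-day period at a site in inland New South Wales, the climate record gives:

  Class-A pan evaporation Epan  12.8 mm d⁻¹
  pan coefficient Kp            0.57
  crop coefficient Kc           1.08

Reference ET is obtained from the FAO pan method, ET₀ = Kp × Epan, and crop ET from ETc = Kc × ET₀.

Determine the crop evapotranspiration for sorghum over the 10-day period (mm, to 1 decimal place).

78.8 mm

ET₀ = 0.57 × 12.8 = 7.2960 mm/d
ETc = Kc × ET₀ = 1.08 × 7.2960 = 7.8797 mm/d
Over 10 days: 7.8797 × 10 = 78.797 mm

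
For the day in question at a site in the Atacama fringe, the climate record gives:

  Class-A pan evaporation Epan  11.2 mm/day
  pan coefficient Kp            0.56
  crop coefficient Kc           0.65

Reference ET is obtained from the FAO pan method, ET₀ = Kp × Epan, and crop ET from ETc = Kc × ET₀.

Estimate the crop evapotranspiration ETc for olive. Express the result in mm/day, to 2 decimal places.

ET₀ = 0.56 × 11.2 = 6.2720 mm/d
ETc = Kc × ET₀ = 0.65 × 6.2720 = 4.0768 mm/d

4.08 mm/day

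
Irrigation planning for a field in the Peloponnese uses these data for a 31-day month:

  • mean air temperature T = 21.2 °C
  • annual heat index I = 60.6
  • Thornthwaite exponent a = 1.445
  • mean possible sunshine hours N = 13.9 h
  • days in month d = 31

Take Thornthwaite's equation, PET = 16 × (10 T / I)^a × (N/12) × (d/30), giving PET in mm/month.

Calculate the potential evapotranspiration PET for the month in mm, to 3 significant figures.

117 mm

10T/I = 10 × 21.2 / 60.6 = 3.4983
(10T/I)^a = 3.4983^1.445 = 6.1076
Uncorrected PET = 16 × 6.1076 = 97.722 mm
Correction = (N/12)(d/30) = (13.9/12)(31/30) = 1.1969
PET = 97.722 × 1.1969 = 116.963 mm/month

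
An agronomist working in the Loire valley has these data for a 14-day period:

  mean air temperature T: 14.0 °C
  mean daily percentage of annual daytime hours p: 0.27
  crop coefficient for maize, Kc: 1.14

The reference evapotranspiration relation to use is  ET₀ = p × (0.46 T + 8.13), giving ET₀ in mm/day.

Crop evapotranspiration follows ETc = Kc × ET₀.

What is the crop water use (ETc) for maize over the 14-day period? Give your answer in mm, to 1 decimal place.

ET₀ = 0.27 × (0.46 × 14.0 + 8.13) = 0.27 × 14.570 = 3.9339 mm/d
ETc = Kc × ET₀ = 1.14 × 3.9339 = 4.4846 mm/d
Over 14 days: 4.4846 × 14 = 62.784 mm

62.8 mm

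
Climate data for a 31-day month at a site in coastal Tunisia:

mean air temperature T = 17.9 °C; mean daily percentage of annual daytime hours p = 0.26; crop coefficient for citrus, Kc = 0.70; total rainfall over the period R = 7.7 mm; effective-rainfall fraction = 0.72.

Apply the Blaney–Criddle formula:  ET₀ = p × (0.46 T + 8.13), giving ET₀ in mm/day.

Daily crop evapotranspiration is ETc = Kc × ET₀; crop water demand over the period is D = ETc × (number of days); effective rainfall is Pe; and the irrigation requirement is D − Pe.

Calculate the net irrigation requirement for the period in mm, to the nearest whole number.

87 mm

ET₀ = 0.26 × (0.46 × 17.9 + 8.13) = 0.26 × 16.364 = 4.2546 mm/d
ETc = Kc × ET₀ = 0.70 × 4.2546 = 2.9782 mm/d
Crop demand D = ETc × 31 d = 2.9782 × 31 = 92.324 mm
Pe = 0.72 × 7.7 = 5.544 mm
D − Pe = 92.324 − 5.544 = 86.780 mm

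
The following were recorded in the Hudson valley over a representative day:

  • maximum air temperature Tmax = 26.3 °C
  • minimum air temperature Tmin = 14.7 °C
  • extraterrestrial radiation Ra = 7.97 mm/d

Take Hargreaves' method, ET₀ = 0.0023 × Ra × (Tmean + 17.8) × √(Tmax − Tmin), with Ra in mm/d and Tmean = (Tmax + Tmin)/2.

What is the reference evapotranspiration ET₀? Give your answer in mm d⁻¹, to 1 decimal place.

2.4 mm d⁻¹

Tmean = (26.3 + 14.7)/2 = 20.50 °C
ET₀ = 0.0023 × 7.97 × (20.50 + 17.8) × √11.6 = 0.0023 × 7.97 × 38.30 × 3.4059 = 2.3912 mm/d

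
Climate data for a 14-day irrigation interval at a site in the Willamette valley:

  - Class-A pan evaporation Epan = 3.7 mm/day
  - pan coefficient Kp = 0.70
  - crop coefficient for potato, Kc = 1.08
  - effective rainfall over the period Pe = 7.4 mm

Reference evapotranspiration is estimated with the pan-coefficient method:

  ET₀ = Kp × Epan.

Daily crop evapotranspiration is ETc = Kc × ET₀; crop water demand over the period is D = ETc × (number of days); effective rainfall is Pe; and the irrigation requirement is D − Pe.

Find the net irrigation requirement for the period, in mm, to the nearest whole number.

ET₀ = 0.70 × 3.7 = 2.5900 mm/d
ETc = Kc × ET₀ = 1.08 × 2.5900 = 2.7972 mm/d
Crop demand D = ETc × 14 d = 2.7972 × 14 = 39.161 mm
D − Pe = 39.161 − 7.4 = 31.761 mm

32 mm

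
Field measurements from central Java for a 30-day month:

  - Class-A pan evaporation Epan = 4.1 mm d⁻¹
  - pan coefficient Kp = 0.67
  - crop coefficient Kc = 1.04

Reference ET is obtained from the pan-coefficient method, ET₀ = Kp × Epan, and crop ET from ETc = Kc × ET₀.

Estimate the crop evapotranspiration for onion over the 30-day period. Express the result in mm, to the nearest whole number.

ET₀ = 0.67 × 4.1 = 2.7470 mm/d
ETc = Kc × ET₀ = 1.04 × 2.7470 = 2.8569 mm/d
Over 30 days: 2.8569 × 30 = 85.707 mm

86 mm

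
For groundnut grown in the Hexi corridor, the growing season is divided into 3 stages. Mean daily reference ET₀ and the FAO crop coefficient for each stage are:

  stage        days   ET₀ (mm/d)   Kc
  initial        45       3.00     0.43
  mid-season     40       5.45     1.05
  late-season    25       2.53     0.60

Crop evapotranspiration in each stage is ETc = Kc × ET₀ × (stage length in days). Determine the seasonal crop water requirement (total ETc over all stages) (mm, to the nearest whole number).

initial: 0.43 × 3.00 × 45 = 58.05 mm
mid-season: 1.05 × 5.45 × 40 = 228.90 mm
late-season: 0.60 × 2.53 × 25 = 37.95 mm
Seasonal total = 324.90 mm

325 mm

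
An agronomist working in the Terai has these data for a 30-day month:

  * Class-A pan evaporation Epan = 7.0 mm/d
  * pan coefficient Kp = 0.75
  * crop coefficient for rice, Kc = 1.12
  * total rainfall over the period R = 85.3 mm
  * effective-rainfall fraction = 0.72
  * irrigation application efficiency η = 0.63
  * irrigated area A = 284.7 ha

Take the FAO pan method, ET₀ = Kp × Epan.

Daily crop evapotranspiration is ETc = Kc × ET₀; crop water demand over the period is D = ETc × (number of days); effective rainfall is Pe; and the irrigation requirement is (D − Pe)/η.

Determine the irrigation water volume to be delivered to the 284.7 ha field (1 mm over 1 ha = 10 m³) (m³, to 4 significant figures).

ET₀ = 0.75 × 7.0 = 5.2500 mm/d
ETc = Kc × ET₀ = 1.12 × 5.2500 = 5.8800 mm/d
Crop demand D = ETc × 30 d = 5.8800 × 30 = 176.400 mm
Pe = 0.72 × 85.3 = 61.416 mm
D − Pe = 176.400 − 61.416 = 114.984 mm
Gross irrigation = 114.984 / 0.63 = 182.514 mm
Volume = 182.514 mm × 284.7 ha × 10 = 519617.4 m³

519600 m³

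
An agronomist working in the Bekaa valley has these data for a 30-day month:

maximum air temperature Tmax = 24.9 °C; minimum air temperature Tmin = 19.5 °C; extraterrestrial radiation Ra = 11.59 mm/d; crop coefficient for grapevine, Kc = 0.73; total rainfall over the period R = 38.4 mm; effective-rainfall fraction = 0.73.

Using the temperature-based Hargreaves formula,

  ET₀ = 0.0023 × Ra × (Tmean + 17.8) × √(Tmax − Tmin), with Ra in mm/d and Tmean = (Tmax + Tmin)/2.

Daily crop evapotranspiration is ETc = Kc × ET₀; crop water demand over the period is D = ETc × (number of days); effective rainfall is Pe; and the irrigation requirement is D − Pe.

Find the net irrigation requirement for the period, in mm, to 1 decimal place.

Tmean = (24.9 + 19.5)/2 = 22.20 °C
ET₀ = 0.0023 × 11.59 × (22.20 + 17.8) × √5.4 = 0.0023 × 11.59 × 40.00 × 2.3238 = 2.4778 mm/d
ETc = Kc × ET₀ = 0.73 × 2.4778 = 1.8088 mm/d
Crop demand D = ETc × 30 d = 1.8088 × 30 = 54.264 mm
Pe = 0.73 × 38.4 = 28.032 mm
D − Pe = 54.264 − 28.032 = 26.232 mm

26.2 mm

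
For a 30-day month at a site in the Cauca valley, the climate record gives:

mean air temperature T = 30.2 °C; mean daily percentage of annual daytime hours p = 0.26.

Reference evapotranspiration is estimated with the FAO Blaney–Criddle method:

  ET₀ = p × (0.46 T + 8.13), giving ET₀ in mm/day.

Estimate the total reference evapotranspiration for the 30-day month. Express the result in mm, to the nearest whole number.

ET₀ = 0.26 × (0.46 × 30.2 + 8.13) = 0.26 × 22.022 = 5.7257 mm/d
Monthly total = 5.7257 × 30 = 171.771 mm

172 mm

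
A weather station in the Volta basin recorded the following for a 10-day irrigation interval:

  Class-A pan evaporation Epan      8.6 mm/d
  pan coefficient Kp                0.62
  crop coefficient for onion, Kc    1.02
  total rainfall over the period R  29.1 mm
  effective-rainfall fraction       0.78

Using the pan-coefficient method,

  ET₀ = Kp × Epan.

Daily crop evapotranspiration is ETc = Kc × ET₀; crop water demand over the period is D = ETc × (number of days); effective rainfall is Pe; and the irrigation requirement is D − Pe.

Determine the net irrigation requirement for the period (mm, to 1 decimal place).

ET₀ = 0.62 × 8.6 = 5.3320 mm/d
ETc = Kc × ET₀ = 1.02 × 5.3320 = 5.4386 mm/d
Crop demand D = ETc × 10 d = 5.4386 × 10 = 54.386 mm
Pe = 0.78 × 29.1 = 22.698 mm
D − Pe = 54.386 − 22.698 = 31.688 mm

31.7 mm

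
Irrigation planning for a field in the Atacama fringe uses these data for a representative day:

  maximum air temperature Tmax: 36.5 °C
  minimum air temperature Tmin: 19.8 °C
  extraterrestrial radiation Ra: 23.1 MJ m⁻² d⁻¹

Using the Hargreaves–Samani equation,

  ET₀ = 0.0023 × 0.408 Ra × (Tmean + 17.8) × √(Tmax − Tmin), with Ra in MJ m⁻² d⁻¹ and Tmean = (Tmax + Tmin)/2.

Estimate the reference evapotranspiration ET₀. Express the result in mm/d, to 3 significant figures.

Tmean = (36.5 + 19.8)/2 = 28.15 °C
0.408 Ra = 0.408 × 23.1 = 9.4248 mm/d equivalent
ET₀ = 0.0023 × 9.4248 × (28.15 + 17.8) × √16.7 = 0.0023 × 9.4248 × 45.95 × 4.0866 = 4.0705 mm/d

4.07 mm/d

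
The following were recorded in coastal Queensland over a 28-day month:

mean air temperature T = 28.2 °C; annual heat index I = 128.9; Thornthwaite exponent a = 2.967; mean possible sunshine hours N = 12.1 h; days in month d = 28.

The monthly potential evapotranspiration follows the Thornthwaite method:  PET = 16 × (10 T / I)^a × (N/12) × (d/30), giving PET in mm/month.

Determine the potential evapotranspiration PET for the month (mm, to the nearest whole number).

10T/I = 10 × 28.2 / 128.9 = 2.1877
(10T/I)^a = 2.1877^2.967 = 10.2034
Uncorrected PET = 16 × 10.2034 = 163.254 mm
Correction = (N/12)(d/30) = (12.1/12)(28/30) = 0.9411
PET = 163.254 × 0.9411 = 153.638 mm/month

154 mm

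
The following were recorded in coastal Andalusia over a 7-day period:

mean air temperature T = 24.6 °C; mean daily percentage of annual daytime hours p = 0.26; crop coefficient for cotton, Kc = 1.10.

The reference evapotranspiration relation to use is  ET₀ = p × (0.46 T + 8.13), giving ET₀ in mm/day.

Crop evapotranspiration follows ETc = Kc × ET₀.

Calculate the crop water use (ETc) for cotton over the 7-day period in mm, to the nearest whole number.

39 mm

ET₀ = 0.26 × (0.46 × 24.6 + 8.13) = 0.26 × 19.446 = 5.0560 mm/d
ETc = Kc × ET₀ = 1.10 × 5.0560 = 5.5616 mm/d
Over 7 days: 5.5616 × 7 = 38.931 mm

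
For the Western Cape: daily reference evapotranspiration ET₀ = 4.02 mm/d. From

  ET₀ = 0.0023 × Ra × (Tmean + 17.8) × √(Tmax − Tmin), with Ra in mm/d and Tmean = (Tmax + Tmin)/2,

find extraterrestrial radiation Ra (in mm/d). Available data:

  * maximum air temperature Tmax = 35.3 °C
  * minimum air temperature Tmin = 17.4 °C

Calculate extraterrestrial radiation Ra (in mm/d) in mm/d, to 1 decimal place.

9.4 mm/d

Tmean = 26.35 °C; √ΔT = 4.2308
Ra = ET₀ / [0.0023 × (Tmean+17.8) × √ΔT] = 4.02 / (0.0023 × 44.15 × 4.2308) = 9.357 mm/d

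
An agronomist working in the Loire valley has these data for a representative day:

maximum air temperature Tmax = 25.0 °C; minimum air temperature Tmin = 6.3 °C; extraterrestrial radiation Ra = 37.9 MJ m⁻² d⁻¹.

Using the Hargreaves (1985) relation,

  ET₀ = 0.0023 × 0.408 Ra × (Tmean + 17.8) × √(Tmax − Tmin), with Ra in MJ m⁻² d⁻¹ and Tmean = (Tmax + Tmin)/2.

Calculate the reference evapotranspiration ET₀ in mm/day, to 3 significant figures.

Tmean = (25.0 + 6.3)/2 = 15.65 °C
0.408 Ra = 0.408 × 37.9 = 15.4632 mm/d equivalent
ET₀ = 0.0023 × 15.4632 × (15.65 + 17.8) × √18.7 = 0.0023 × 15.4632 × 33.45 × 4.3243 = 5.1445 mm/d

5.14 mm/day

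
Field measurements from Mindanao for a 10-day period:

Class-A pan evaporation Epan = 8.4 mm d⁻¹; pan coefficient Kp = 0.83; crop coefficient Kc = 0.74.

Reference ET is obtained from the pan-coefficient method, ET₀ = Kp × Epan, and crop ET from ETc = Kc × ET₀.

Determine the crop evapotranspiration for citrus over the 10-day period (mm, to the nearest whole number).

52 mm

ET₀ = 0.83 × 8.4 = 6.9720 mm/d
ETc = Kc × ET₀ = 0.74 × 6.9720 = 5.1593 mm/d
Over 10 days: 5.1593 × 10 = 51.593 mm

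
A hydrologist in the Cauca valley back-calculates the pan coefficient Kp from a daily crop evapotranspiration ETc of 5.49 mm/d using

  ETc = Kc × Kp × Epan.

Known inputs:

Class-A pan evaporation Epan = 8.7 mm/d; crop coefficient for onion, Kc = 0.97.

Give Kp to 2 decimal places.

ETc = Kc × Kp × Epan  ⇒  Kp = ETc / (Kc × Epan)
Kp = 5.49 / (0.97 × 8.7) = 5.49 / 8.439 = 0.6506

0.65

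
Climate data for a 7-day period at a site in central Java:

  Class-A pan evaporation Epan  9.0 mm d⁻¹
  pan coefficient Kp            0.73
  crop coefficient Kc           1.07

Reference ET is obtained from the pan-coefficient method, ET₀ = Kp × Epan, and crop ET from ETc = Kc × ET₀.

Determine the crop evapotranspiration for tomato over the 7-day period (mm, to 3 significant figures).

49.2 mm

ET₀ = 0.73 × 9.0 = 6.5700 mm/d
ETc = Kc × ET₀ = 1.07 × 6.5700 = 7.0299 mm/d
Over 7 days: 7.0299 × 7 = 49.209 mm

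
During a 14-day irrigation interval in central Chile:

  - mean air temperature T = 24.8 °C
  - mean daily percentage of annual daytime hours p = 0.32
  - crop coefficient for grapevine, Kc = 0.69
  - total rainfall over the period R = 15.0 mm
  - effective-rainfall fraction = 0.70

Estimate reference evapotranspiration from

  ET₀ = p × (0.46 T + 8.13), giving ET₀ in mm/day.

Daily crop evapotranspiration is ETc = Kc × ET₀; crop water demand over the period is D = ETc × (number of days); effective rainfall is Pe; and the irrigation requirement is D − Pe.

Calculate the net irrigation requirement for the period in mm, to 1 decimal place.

49.9 mm

ET₀ = 0.32 × (0.46 × 24.8 + 8.13) = 0.32 × 19.538 = 6.2522 mm/d
ETc = Kc × ET₀ = 0.69 × 6.2522 = 4.3140 mm/d
Crop demand D = ETc × 14 d = 4.3140 × 14 = 60.396 mm
Pe = 0.70 × 15.0 = 10.500 mm
D − Pe = 60.396 − 10.500 = 49.896 mm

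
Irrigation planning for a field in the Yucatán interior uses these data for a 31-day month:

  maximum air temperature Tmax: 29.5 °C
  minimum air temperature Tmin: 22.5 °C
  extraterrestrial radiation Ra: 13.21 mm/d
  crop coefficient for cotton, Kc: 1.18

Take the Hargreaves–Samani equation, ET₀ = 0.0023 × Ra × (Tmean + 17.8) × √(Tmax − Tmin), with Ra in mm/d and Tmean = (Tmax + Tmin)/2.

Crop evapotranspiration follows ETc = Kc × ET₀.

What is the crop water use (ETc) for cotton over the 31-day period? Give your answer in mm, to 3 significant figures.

Tmean = (29.5 + 22.5)/2 = 26.00 °C
ET₀ = 0.0023 × 13.21 × (26.00 + 17.8) × √7.0 = 0.0023 × 13.21 × 43.80 × 2.6458 = 3.5210 mm/d
ETc = Kc × ET₀ = 1.18 × 3.5210 = 4.1548 mm/d
Over 31 days: 4.1548 × 31 = 128.799 mm

129 mm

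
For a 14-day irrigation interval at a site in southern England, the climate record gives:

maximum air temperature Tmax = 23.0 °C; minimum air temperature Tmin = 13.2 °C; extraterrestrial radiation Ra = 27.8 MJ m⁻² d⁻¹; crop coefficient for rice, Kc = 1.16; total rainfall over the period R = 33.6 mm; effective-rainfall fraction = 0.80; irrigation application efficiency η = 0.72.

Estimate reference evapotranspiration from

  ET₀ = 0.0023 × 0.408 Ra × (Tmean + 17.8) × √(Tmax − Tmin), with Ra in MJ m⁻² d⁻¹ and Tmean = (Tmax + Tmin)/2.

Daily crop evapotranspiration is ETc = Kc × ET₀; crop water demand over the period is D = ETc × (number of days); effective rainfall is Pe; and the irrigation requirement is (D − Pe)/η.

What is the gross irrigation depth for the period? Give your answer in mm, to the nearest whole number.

Tmean = (23.0 + 13.2)/2 = 18.10 °C
0.408 Ra = 0.408 × 27.8 = 11.3424 mm/d equivalent
ET₀ = 0.0023 × 11.3424 × (18.10 + 17.8) × √9.8 = 0.0023 × 11.3424 × 35.90 × 3.1305 = 2.9318 mm/d
ETc = Kc × ET₀ = 1.16 × 2.9318 = 3.4009 mm/d
Crop demand D = ETc × 14 d = 3.4009 × 14 = 47.613 mm
Pe = 0.80 × 33.6 = 26.880 mm
D − Pe = 47.613 − 26.880 = 20.733 mm
Gross irrigation = 20.733 / 0.72 = 28.796 mm

29 mm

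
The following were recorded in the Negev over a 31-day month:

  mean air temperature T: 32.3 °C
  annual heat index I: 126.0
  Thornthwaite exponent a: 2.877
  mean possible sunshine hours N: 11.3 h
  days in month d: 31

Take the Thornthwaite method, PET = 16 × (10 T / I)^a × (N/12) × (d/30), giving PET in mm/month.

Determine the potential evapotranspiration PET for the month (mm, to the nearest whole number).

234 mm

10T/I = 10 × 32.3 / 126.0 = 2.5635
(10T/I)^a = 2.5635^2.877 = 15.0042
Uncorrected PET = 16 × 15.0042 = 240.067 mm
Correction = (N/12)(d/30) = (11.3/12)(31/30) = 0.9731
PET = 240.067 × 0.9731 = 233.609 mm/month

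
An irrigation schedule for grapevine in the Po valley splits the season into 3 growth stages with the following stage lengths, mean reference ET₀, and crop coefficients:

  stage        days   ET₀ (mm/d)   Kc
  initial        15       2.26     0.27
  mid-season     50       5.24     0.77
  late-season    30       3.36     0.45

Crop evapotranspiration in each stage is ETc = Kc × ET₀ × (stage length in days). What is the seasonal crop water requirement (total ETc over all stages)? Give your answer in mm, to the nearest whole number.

initial: 0.27 × 2.26 × 15 = 9.15 mm
mid-season: 0.77 × 5.24 × 50 = 201.74 mm
late-season: 0.45 × 3.36 × 30 = 45.36 mm
Seasonal total = 256.25 mm

256 mm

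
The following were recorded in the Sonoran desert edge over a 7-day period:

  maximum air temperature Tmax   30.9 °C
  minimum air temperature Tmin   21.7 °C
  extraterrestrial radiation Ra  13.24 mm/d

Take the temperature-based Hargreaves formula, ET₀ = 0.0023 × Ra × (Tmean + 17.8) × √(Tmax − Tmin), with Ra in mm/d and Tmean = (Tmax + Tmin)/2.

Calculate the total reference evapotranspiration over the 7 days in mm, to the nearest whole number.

29 mm

Tmean = (30.9 + 21.7)/2 = 26.30 °C
ET₀ = 0.0023 × 13.24 × (26.30 + 17.8) × √9.2 = 0.0023 × 13.24 × 44.10 × 3.0332 = 4.0734 mm/d
Over 7 days: 4.0734 × 7 = 28.514 mm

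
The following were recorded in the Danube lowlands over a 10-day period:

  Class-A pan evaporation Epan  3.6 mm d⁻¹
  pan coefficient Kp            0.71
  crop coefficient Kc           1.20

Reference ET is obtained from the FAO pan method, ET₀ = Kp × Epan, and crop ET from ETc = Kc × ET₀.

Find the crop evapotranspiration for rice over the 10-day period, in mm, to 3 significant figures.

ET₀ = 0.71 × 3.6 = 2.5560 mm/d
ETc = Kc × ET₀ = 1.20 × 2.5560 = 3.0672 mm/d
Over 10 days: 3.0672 × 10 = 30.672 mm

30.7 mm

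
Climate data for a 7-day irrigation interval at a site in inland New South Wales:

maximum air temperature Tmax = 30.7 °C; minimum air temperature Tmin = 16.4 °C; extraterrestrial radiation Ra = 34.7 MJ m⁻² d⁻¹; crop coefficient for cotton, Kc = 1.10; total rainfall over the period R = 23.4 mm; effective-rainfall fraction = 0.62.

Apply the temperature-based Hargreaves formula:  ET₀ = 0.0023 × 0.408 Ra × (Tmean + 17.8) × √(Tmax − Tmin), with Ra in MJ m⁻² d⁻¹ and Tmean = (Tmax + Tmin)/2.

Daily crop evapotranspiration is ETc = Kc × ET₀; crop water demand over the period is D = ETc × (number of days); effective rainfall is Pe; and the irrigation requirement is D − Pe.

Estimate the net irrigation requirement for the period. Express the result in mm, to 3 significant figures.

24.7 mm

Tmean = (30.7 + 16.4)/2 = 23.55 °C
0.408 Ra = 0.408 × 34.7 = 14.1576 mm/d equivalent
ET₀ = 0.0023 × 14.1576 × (23.55 + 17.8) × √14.3 = 0.0023 × 14.1576 × 41.35 × 3.7815 = 5.0916 mm/d
ETc = Kc × ET₀ = 1.10 × 5.0916 = 5.6008 mm/d
Crop demand D = ETc × 7 d = 5.6008 × 7 = 39.206 mm
Pe = 0.62 × 23.4 = 14.508 mm
D − Pe = 39.206 − 14.508 = 24.698 mm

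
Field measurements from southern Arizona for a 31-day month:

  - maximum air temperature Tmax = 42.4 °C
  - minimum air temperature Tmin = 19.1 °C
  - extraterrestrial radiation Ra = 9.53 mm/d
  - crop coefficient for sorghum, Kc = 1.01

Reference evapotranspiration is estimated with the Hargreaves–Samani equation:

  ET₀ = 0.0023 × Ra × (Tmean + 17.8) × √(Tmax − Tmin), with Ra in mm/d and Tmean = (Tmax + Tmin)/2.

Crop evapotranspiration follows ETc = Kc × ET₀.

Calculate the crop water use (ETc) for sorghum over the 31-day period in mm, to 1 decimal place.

Tmean = (42.4 + 19.1)/2 = 30.75 °C
ET₀ = 0.0023 × 9.53 × (30.75 + 17.8) × √23.3 = 0.0023 × 9.53 × 48.55 × 4.8270 = 5.1367 mm/d
ETc = Kc × ET₀ = 1.01 × 5.1367 = 5.1881 mm/d
Over 31 days: 5.1881 × 31 = 160.831 mm

160.8 mm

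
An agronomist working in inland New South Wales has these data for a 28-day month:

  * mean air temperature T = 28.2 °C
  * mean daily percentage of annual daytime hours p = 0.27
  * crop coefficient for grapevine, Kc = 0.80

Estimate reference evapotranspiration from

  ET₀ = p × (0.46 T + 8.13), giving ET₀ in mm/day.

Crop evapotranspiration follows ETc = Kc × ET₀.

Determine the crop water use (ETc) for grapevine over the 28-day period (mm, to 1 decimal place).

ET₀ = 0.27 × (0.46 × 28.2 + 8.13) = 0.27 × 21.102 = 5.6975 mm/d
ETc = Kc × ET₀ = 0.80 × 5.6975 = 4.5580 mm/d
Over 28 days: 4.5580 × 28 = 127.624 mm

127.6 mm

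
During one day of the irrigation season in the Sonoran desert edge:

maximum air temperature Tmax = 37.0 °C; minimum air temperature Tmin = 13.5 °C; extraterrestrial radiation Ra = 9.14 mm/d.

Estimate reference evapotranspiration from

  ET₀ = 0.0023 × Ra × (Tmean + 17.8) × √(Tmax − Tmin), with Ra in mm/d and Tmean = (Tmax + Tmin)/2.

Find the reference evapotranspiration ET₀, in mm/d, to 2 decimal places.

4.39 mm/d

Tmean = (37.0 + 13.5)/2 = 25.25 °C
ET₀ = 0.0023 × 9.14 × (25.25 + 17.8) × √23.5 = 0.0023 × 9.14 × 43.05 × 4.8477 = 4.3872 mm/d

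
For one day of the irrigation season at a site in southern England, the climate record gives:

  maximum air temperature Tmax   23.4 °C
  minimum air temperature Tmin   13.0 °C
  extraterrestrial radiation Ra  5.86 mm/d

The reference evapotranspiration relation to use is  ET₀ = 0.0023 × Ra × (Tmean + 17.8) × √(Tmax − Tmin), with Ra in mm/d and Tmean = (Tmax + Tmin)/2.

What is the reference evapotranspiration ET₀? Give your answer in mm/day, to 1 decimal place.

1.6 mm/day

Tmean = (23.4 + 13.0)/2 = 18.20 °C
ET₀ = 0.0023 × 5.86 × (18.20 + 17.8) × √10.4 = 0.0023 × 5.86 × 36.00 × 3.2249 = 1.5647 mm/d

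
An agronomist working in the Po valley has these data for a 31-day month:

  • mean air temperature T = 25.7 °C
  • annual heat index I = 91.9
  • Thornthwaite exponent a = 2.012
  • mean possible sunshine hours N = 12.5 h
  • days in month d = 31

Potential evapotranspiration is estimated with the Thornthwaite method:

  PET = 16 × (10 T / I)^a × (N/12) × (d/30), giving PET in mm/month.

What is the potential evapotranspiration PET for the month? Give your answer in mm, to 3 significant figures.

136 mm

10T/I = 10 × 25.7 / 91.9 = 2.7965
(10T/I)^a = 2.7965^2.012 = 7.9175
Uncorrected PET = 16 × 7.9175 = 126.680 mm
Correction = (N/12)(d/30) = (12.5/12)(31/30) = 1.0764
PET = 126.680 × 1.0764 = 136.358 mm/month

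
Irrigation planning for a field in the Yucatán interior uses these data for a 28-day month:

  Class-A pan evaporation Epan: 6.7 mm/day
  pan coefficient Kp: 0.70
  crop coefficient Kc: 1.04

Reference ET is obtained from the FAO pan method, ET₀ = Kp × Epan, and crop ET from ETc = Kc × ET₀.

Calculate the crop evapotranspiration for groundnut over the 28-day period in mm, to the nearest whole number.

137 mm

ET₀ = 0.70 × 6.7 = 4.6900 mm/d
ETc = Kc × ET₀ = 1.04 × 4.6900 = 4.8776 mm/d
Over 28 days: 4.8776 × 28 = 136.573 mm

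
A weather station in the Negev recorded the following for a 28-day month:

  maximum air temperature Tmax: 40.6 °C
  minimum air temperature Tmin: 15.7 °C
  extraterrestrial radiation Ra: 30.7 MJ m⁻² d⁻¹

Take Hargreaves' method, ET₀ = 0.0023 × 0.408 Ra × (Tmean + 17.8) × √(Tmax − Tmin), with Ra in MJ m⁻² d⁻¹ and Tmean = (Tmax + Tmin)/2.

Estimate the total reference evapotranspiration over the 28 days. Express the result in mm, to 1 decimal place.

Tmean = (40.6 + 15.7)/2 = 28.15 °C
0.408 Ra = 0.408 × 30.7 = 12.5256 mm/d equivalent
ET₀ = 0.0023 × 12.5256 × (28.15 + 17.8) × √24.9 = 0.0023 × 12.5256 × 45.95 × 4.9900 = 6.6056 mm/d
Over 28 days: 6.6056 × 28 = 184.957 mm

185.0 mm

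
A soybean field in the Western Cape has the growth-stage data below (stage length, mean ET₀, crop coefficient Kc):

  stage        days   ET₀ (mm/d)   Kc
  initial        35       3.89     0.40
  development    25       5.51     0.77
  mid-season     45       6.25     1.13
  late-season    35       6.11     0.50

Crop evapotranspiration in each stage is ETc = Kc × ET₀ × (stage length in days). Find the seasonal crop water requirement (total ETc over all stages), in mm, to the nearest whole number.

initial: 0.40 × 3.89 × 35 = 54.46 mm
development: 0.77 × 5.51 × 25 = 106.07 mm
mid-season: 1.13 × 6.25 × 45 = 317.81 mm
late-season: 0.50 × 6.11 × 35 = 106.93 mm
Seasonal total = 585.27 mm

585 mm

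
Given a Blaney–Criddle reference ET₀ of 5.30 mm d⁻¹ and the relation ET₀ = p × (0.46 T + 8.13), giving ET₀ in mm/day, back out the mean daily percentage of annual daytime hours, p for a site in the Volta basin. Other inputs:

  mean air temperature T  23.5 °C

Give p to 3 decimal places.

0.280

p = ET₀ / (0.46 T + 8.13) = 5.30 / (0.46 × 23.5 + 8.13) = 5.30 / 18.940 = 0.2798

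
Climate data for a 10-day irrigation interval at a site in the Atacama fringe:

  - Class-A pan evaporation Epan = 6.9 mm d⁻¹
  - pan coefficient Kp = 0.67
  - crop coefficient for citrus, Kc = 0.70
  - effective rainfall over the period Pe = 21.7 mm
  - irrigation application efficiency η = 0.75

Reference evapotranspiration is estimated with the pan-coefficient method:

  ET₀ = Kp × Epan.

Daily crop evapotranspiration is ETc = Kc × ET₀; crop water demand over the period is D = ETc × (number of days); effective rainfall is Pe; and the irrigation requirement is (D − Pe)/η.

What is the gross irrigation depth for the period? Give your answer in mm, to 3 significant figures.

ET₀ = 0.67 × 6.9 = 4.6230 mm/d
ETc = Kc × ET₀ = 0.70 × 4.6230 = 3.2361 mm/d
Crop demand D = ETc × 10 d = 3.2361 × 10 = 32.361 mm
D − Pe = 32.361 − 21.7 = 10.661 mm
Gross irrigation = 10.661 / 0.75 = 14.215 mm

14.2 mm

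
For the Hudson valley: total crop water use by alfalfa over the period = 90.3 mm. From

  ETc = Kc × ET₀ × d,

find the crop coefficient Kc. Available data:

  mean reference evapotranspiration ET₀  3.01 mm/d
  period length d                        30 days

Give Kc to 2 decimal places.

1.00

ETc = Kc × ET₀ × d  ⇒  Kc = ETc / (ET₀ × d)
Kc = 90.3 / (3.01 × 30) = 90.3 / 90.30 = 1.0000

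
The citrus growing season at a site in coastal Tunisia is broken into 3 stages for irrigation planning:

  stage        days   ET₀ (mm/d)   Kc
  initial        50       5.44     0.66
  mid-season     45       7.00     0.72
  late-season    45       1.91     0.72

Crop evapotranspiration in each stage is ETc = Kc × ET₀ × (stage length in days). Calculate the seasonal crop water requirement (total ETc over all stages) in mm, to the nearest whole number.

initial: 0.66 × 5.44 × 50 = 179.52 mm
mid-season: 0.72 × 7.00 × 45 = 226.80 mm
late-season: 0.72 × 1.91 × 45 = 61.88 mm
Seasonal total = 468.20 mm

468 mm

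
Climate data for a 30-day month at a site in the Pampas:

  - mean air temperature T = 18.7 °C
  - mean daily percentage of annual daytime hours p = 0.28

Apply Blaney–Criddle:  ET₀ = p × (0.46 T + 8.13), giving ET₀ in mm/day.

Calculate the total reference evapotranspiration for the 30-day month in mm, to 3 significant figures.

ET₀ = 0.28 × (0.46 × 18.7 + 8.13) = 0.28 × 16.732 = 4.6850 mm/d
Monthly total = 4.6850 × 30 = 140.550 mm

141 mm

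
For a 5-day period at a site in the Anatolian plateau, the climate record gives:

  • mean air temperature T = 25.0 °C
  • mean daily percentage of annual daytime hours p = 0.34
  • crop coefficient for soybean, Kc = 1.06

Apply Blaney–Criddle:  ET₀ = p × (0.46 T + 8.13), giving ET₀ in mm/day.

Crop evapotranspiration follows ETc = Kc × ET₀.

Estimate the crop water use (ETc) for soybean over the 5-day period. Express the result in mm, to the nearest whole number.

ET₀ = 0.34 × (0.46 × 25.0 + 8.13) = 0.34 × 19.630 = 6.6742 mm/d
ETc = Kc × ET₀ = 1.06 × 6.6742 = 7.0747 mm/d
Over 5 days: 7.0747 × 5 = 35.374 mm

35 mm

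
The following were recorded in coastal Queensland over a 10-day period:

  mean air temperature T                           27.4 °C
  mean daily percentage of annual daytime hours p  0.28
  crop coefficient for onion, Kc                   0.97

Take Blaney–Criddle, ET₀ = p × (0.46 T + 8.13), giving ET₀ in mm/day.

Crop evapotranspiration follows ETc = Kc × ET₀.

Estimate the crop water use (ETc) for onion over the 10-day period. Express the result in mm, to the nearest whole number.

ET₀ = 0.28 × (0.46 × 27.4 + 8.13) = 0.28 × 20.734 = 5.8055 mm/d
ETc = Kc × ET₀ = 0.97 × 5.8055 = 5.6313 mm/d
Over 10 days: 5.6313 × 10 = 56.313 mm

56 mm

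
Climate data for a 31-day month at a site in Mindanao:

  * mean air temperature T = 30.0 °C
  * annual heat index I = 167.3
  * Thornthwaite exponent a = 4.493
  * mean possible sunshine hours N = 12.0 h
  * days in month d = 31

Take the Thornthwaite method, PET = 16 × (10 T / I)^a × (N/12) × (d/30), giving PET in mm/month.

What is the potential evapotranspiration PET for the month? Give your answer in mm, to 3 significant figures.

10T/I = 10 × 30.0 / 167.3 = 1.7932
(10T/I)^a = 1.7932^4.493 = 13.7897
Uncorrected PET = 16 × 13.7897 = 220.635 mm
Correction = (N/12)(d/30) = (12.0/12)(31/30) = 1.0333
PET = 220.635 × 1.0333 = 227.982 mm/month

228 mm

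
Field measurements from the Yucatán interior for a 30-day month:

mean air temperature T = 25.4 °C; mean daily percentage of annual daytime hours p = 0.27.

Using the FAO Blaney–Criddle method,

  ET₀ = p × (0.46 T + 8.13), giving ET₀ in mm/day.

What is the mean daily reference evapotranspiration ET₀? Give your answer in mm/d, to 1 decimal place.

ET₀ = 0.27 × (0.46 × 25.4 + 8.13) = 0.27 × 19.814 = 5.3498 mm/d

5.3 mm/d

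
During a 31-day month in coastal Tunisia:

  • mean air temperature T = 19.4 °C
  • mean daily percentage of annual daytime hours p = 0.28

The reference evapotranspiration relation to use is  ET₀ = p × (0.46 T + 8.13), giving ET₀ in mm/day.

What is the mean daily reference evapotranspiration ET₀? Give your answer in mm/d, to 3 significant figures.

ET₀ = 0.28 × (0.46 × 19.4 + 8.13) = 0.28 × 17.054 = 4.7751 mm/d

4.78 mm/d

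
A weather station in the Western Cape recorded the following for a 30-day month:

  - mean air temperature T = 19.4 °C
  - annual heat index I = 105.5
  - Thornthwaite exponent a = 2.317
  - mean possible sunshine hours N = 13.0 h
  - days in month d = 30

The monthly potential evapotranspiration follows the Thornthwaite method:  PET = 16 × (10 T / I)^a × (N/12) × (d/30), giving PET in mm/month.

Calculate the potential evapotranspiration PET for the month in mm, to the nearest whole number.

71 mm

10T/I = 10 × 19.4 / 105.5 = 1.8389
(10T/I)^a = 1.8389^2.317 = 4.1019
Uncorrected PET = 16 × 4.1019 = 65.630 mm
Correction = (N/12)(d/30) = (13.0/12)(30/30) = 1.0833
PET = 65.630 × 1.0833 = 71.097 mm/month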